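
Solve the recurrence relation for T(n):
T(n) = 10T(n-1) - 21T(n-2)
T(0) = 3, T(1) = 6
Characteristic equation: x² - 10x + 21 = 0, which factors as (x - (3))(x - (7)) = 0.
Roots r₁ = 3, r₂ = 7 (distinct).
General solution: T(n) = A·(3)^n + B·(7)^n.
From T(0) = 3: A + B = 3.
From T(1) = 6: 3A + 7B = 6.
Solving: A = \frac{15}{4}, B = - \frac{3}{4}.
So T(n) = \frac{15 \cdot 3^{n}}{4} - \frac{3 \cdot 7^{n}}{4}.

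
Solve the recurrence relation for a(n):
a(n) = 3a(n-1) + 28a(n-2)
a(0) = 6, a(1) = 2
Characteristic equation: x² - 3x - 28 = 0, which factors as (x - (-4))(x - (7)) = 0.
Roots r₁ = -4, r₂ = 7 (distinct).
General solution: a(n) = A·(-4)^n + B·(7)^n.
From a(0) = 6: A + B = 6.
From a(1) = 2: -4A + 7B = 2.
Solving: A = \frac{40}{11}, B = \frac{26}{11}.
So a(n) = \frac{40 \left(-4\right)^{n}}{11} + \frac{26 \cdot 7^{n}}{11}.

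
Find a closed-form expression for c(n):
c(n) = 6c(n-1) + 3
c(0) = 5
First-order linear non-homogeneous.
Homogeneous solution: c_h(n) = A·(6)^n.
Try constant particular solution c_p = K: K = 6K + 3 ⇒ K = - \frac{3}{5}.
General: c(n) = A·(6)^n - \frac{3}{5}.
Apply c(0) = 5: A - \frac{3}{5} = 5 ⇒ A = \frac{28}{5}.
So c(n) = \frac{28 \cdot 6^{n}}{5} - \frac{3}{5}.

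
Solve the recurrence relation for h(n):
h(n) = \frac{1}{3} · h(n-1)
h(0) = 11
Pure geometric recurrence with ratio \frac{1}{3}.
By induction h(n) = h(0) · (\frac{1}{3})^n = 11 \cdot 3^{- n}.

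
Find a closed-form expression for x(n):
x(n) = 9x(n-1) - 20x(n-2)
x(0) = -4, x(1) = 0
Characteristic equation: x² - 9x + 20 = 0, which factors as (x - (4))(x - (5)) = 0.
Roots r₁ = 4, r₂ = 5 (distinct).
General solution: x(n) = A·(4)^n + B·(5)^n.
From x(0) = -4: A + B = -4.
From x(1) = 0: 4A + 5B = 0.
Solving: A = -20, B = 16.
So x(n) = - 20 \cdot 4^{n} + 16 \cdot 5^{n}.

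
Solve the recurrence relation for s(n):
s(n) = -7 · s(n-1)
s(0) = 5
Pure geometric recurrence with ratio -7.
By induction s(n) = s(0) · (-7)^n = 5 \left(-7\right)^{n}.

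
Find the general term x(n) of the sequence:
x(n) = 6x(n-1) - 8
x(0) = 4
First-order linear non-homogeneous.
Homogeneous solution: x_h(n) = A·(6)^n.
Try constant particular solution x_p = K: K = 6K - 8 ⇒ K = \frac{8}{5}.
General: x(n) = A·(6)^n + \frac{8}{5}.
Apply x(0) = 4: A + \frac{8}{5} = 4 ⇒ A = \frac{12}{5}.
So x(n) = \frac{12 \cdot 6^{n}}{5} + \frac{8}{5}.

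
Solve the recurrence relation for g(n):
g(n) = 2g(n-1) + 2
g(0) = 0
First-order linear non-homogeneous.
Homogeneous solution: g_h(n) = A·(2)^n.
Try constant particular solution g_p = K: K = 2K + 2 ⇒ K = -2.
General: g(n) = A·(2)^n - 2.
Apply g(0) = 0: A - 2 = 0 ⇒ A = 2.
So g(n) = 2 \cdot 2^{n} - 2.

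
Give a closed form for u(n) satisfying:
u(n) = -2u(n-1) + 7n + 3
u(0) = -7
First-order linear with linear forcing.
Homogeneous solution: u_h(n) = A·(-2)^n.
Try particular u_p(n) = pn + q. Substituting:
  pn + q = -2(p(n-1) + q) + 7n + 3.
Matching the n-coefficient: p = -2p + 7 ⇒ p = \frac{7}{3}.
Matching constants: q = 2p - 2q + 3 ⇒ q = \frac{23}{9}.
General: u(n) = A·(-2)^n + \frac{7 n}{3} + \frac{23}{9}.
Apply u(0) = -7: A + \frac{23}{9} = -7 ⇒ A = - \frac{86}{9}.
So u(n) = - \frac{86 \left(-2\right)^{n}}{9} + \frac{7 n}{3} + \frac{23}{9}.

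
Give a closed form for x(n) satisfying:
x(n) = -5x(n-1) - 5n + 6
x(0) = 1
First-order linear with linear forcing.
Homogeneous solution: x_h(n) = A·(-5)^n.
Try particular x_p(n) = pn + q. Substituting:
  pn + q = -5(p(n-1) + q) - 5n + 6.
Matching the n-coefficient: p = -5p - 5 ⇒ p = - \frac{5}{6}.
Matching constants: q = 5p - 5q + 6 ⇒ q = \frac{11}{36}.
General: x(n) = A·(-5)^n - \frac{5 n}{6} + \frac{11}{36}.
Apply x(0) = 1: A + \frac{11}{36} = 1 ⇒ A = \frac{25}{36}.
So x(n) = \frac{25 \left(-5\right)^{n}}{36} - \frac{5 n}{6} + \frac{11}{36}.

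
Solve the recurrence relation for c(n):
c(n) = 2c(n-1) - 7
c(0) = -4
First-order linear non-homogeneous.
Homogeneous solution: c_h(n) = A·(2)^n.
Try constant particular solution c_p = K: K = 2K - 7 ⇒ K = 7.
General: c(n) = A·(2)^n + 7.
Apply c(0) = -4: A + 7 = -4 ⇒ A = -11.
So c(n) = 7 - 11 \cdot 2^{n}.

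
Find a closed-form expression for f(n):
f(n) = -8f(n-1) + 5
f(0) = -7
First-order linear non-homogeneous.
Homogeneous solution: f_h(n) = A·(-8)^n.
Try constant particular solution f_p = K: K = -8K + 5 ⇒ K = \frac{5}{9}.
General: f(n) = A·(-8)^n + \frac{5}{9}.
Apply f(0) = -7: A + \frac{5}{9} = -7 ⇒ A = - \frac{68}{9}.
So f(n) = \frac{5}{9} - \frac{68 \left(-8\right)^{n}}{9}.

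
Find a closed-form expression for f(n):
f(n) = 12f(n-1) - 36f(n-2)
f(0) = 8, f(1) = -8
Characteristic equation: x² - 12x + 36 = 0, which is (x - (6))².
Repeated root r = 6.
General solution: f(n) = (A + Bn)·(6)^n.
From f(0) = 8: A = 8.
From f(1) = -8: (A + B)·(6) = -8 ⇒ B = - \frac{28}{3}.
So f(n) = \left(8 - \frac{28 n}{3}\right) \cdot (6)^n.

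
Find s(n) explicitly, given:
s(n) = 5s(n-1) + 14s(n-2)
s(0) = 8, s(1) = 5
Characteristic equation: x² - 5x - 14 = 0, which factors as (x - (7))(x - (-2)) = 0.
Roots r₁ = 7, r₂ = -2 (distinct).
General solution: s(n) = A·(7)^n + B·(-2)^n.
From s(0) = 8: A + B = 8.
From s(1) = 5: 7A - 2B = 5.
Solving: A = \frac{7}{3}, B = \frac{17}{3}.
So s(n) = \frac{17 \left(-2\right)^{n}}{3} + \frac{7 \cdot 7^{n}}{3}.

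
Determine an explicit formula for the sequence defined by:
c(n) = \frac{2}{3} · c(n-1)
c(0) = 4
Pure geometric recurrence with ratio \frac{2}{3}.
By induction c(n) = c(0) · (\frac{2}{3})^n = 4 \left(\frac{2}{3}\right)^{n}.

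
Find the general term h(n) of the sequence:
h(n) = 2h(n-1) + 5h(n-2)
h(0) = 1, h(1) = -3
Characteristic equation: x² - 2x - 5 = 0.
Discriminant Δ = (2)² + 4·(5) = 24.
Roots r₁,₂ = (2 ± √24)/2, so r₁ = 1 + \sqrt{6}, r₂ = 1 - \sqrt{6}.
General solution: h(n) = A·r₁^n + B·r₂^n.
From the initial conditions, A + B = 1 and r₁A + r₂B = -3.
Since r₁ - r₂ = √24: A = (-3 - (1)r₂)/√24 = \frac{1}{2} - \frac{\sqrt{6}}{3}, and B = 1 - A = \frac{1}{2} + \frac{\sqrt{6}}{3}.
So h(n) = \left(\frac{1}{2} - \frac{\sqrt{6}}{3}\right)\left(1 + \sqrt{6}\right)^n + \left(\frac{1}{2} + \frac{\sqrt{6}}{3}\right)\left(1 - \sqrt{6}\right)^n.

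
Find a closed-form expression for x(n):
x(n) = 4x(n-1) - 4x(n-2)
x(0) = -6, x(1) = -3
Characteristic equation: x² - 4x + 4 = 0, which is (x - (2))².
Repeated root r = 2.
General solution: x(n) = (A + Bn)·(2)^n.
From x(0) = -6: A = -6.
From x(1) = -3: (A + B)·(2) = -3 ⇒ B = \frac{9}{2}.
So x(n) = \left(\frac{9 n}{2} - 6\right) \cdot (2)^n.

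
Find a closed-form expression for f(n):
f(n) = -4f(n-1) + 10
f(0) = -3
First-order linear non-homogeneous.
Homogeneous solution: f_h(n) = A·(-4)^n.
Try constant particular solution f_p = K: K = -4K + 10 ⇒ K = 2.
General: f(n) = A·(-4)^n + 2.
Apply f(0) = -3: A + 2 = -3 ⇒ A = -5.
So f(n) = 2 - 5 \left(-4\right)^{n}.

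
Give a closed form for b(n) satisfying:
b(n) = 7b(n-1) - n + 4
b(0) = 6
First-order linear with linear forcing.
Homogeneous solution: b_h(n) = A·(7)^n.
Try particular b_p(n) = pn + q. Substituting:
  pn + q = 7(p(n-1) + q) - n + 4.
Matching the n-coefficient: p = 7p - 1 ⇒ p = \frac{1}{6}.
Matching constants: q = -7p + 7q + 4 ⇒ q = - \frac{17}{36}.
General: b(n) = A·(7)^n + \frac{n}{6} - \frac{17}{36}.
Apply b(0) = 6: A - \frac{17}{36} = 6 ⇒ A = \frac{233}{36}.
So b(n) = \frac{233 \cdot 7^{n}}{36} + \frac{n}{6} - \frac{17}{36}.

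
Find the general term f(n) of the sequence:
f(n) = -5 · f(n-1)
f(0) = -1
Pure geometric recurrence with ratio -5.
By induction f(n) = f(0) · (-5)^n = - \left(-5\right)^{n}.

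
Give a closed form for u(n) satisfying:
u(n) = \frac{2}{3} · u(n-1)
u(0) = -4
Pure geometric recurrence with ratio \frac{2}{3}.
By induction u(n) = u(0) · (\frac{2}{3})^n = - 4 \left(\frac{2}{3}\right)^{n}.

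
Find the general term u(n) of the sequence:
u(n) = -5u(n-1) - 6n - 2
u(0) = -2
First-order linear with linear forcing.
Homogeneous solution: u_h(n) = A·(-5)^n.
Try particular u_p(n) = pn + q. Substituting:
  pn + q = -5(p(n-1) + q) - 6n - 2.
Matching the n-coefficient: p = -5p - 6 ⇒ p = -1.
Matching constants: q = 5p - 5q - 2 ⇒ q = - \frac{7}{6}.
General: u(n) = A·(-5)^n - n - \frac{7}{6}.
Apply u(0) = -2: A - \frac{7}{6} = -2 ⇒ A = - \frac{5}{6}.
So u(n) = - \frac{5 \left(-5\right)^{n}}{6} - n - \frac{7}{6}.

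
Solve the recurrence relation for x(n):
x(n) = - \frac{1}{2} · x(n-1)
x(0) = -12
Pure geometric recurrence with ratio - \frac{1}{2}.
By induction x(n) = x(0) · (- \frac{1}{2})^n = - 12 \left(- \frac{1}{2}\right)^{n}.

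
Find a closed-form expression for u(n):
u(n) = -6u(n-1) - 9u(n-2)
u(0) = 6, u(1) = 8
Characteristic equation: x² + 6x + 9 = 0, which is (x - (-3))².
Repeated root r = -3.
General solution: u(n) = (A + Bn)·(-3)^n.
From u(0) = 6: A = 6.
From u(1) = 8: (A + B)·(-3) = 8 ⇒ B = - \frac{26}{3}.
So u(n) = \left(6 - \frac{26 n}{3}\right) \cdot (-3)^n.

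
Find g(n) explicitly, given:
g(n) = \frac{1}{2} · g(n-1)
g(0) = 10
Pure geometric recurrence with ratio \frac{1}{2}.
By induction g(n) = g(0) · (\frac{1}{2})^n = 10 \cdot 2^{- n}.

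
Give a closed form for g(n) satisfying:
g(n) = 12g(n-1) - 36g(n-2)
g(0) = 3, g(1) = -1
Characteristic equation: x² - 12x + 36 = 0, which is (x - (6))².
Repeated root r = 6.
General solution: g(n) = (A + Bn)·(6)^n.
From g(0) = 3: A = 3.
From g(1) = -1: (A + B)·(6) = -1 ⇒ B = - \frac{19}{6}.
So g(n) = \left(3 - \frac{19 n}{6}\right) \cdot (6)^n.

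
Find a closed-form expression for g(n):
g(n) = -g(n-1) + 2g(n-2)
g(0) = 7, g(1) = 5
Characteristic equation: x² + x - 2 = 0, which factors as (x - (-2))(x - (1)) = 0.
Roots r₁ = -2, r₂ = 1 (distinct).
General solution: g(n) = A·(-2)^n + B·(1)^n.
From g(0) = 7: A + B = 7.
From g(1) = 5: -2A + B = 5.
Solving: A = \frac{2}{3}, B = \frac{19}{3}.
So g(n) = \frac{2 \left(-2\right)^{n}}{3} + \frac{19}{3}.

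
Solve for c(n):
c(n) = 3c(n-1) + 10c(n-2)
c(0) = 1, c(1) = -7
Characteristic equation: x² - 3x - 10 = 0, which factors as (x - (5))(x - (-2)) = 0.
Roots r₁ = 5, r₂ = -2 (distinct).
General solution: c(n) = A·(5)^n + B·(-2)^n.
From c(0) = 1: A + B = 1.
From c(1) = -7: 5A - 2B = -7.
Solving: A = - \frac{5}{7}, B = \frac{12}{7}.
So c(n) = \frac{12 \left(-2\right)^{n}}{7} - \frac{5 \cdot 5^{n}}{7}.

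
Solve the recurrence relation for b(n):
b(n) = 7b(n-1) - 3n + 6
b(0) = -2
First-order linear with linear forcing.
Homogeneous solution: b_h(n) = A·(7)^n.
Try particular b_p(n) = pn + q. Substituting:
  pn + q = 7(p(n-1) + q) - 3n + 6.
Matching the n-coefficient: p = 7p - 3 ⇒ p = \frac{1}{2}.
Matching constants: q = -7p + 7q + 6 ⇒ q = - \frac{5}{12}.
General: b(n) = A·(7)^n + \frac{n}{2} - \frac{5}{12}.
Apply b(0) = -2: A - \frac{5}{12} = -2 ⇒ A = - \frac{19}{12}.
So b(n) = - \frac{19 \cdot 7^{n}}{12} + \frac{n}{2} - \frac{5}{12}.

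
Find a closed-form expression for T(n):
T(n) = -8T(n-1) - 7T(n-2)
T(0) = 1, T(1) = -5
Characteristic equation: x² + 8x + 7 = 0, which factors as (x - (-7))(x - (-1)) = 0.
Roots r₁ = -7, r₂ = -1 (distinct).
General solution: T(n) = A·(-7)^n + B·(-1)^n.
From T(0) = 1: A + B = 1.
From T(1) = -5: -7A - B = -5.
Solving: A = \frac{2}{3}, B = \frac{1}{3}.
So T(n) = \frac{\left(-1\right)^{n}}{3} + \frac{2 \left(-7\right)^{n}}{3}.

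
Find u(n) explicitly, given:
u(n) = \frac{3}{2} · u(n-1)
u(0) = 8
Pure geometric recurrence with ratio \frac{3}{2}.
By induction u(n) = u(0) · (\frac{3}{2})^n = 8 \left(\frac{3}{2}\right)^{n}.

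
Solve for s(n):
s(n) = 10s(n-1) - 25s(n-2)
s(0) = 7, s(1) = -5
Characteristic equation: x² - 10x + 25 = 0, which is (x - (5))².
Repeated root r = 5.
General solution: s(n) = (A + Bn)·(5)^n.
From s(0) = 7: A = 7.
From s(1) = -5: (A + B)·(5) = -5 ⇒ B = -8.
So s(n) = \left(7 - 8 n\right) \cdot (5)^n.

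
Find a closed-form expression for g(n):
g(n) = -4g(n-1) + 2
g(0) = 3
First-order linear non-homogeneous.
Homogeneous solution: g_h(n) = A·(-4)^n.
Try constant particular solution g_p = K: K = -4K + 2 ⇒ K = \frac{2}{5}.
General: g(n) = A·(-4)^n + \frac{2}{5}.
Apply g(0) = 3: A + \frac{2}{5} = 3 ⇒ A = \frac{13}{5}.
So g(n) = \frac{13 \left(-4\right)^{n}}{5} + \frac{2}{5}.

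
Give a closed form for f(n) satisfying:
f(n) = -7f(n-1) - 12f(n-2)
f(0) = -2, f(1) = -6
Characteristic equation: x² + 7x + 12 = 0, which factors as (x - (-3))(x - (-4)) = 0.
Roots r₁ = -3, r₂ = -4 (distinct).
General solution: f(n) = A·(-3)^n + B·(-4)^n.
From f(0) = -2: A + B = -2.
From f(1) = -6: -3A - 4B = -6.
Solving: A = -14, B = 12.
So f(n) = - 14 \left(-3\right)^{n} + 12 \left(-4\right)^{n}.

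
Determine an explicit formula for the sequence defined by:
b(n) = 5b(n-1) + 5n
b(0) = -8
First-order linear with linear forcing.
Homogeneous solution: b_h(n) = A·(5)^n.
Try particular b_p(n) = pn + q. Substituting:
  pn + q = 5(p(n-1) + q) + 5n.
Matching the n-coefficient: p = 5p + 5 ⇒ p = - \frac{5}{4}.
Matching constants: q = -5p + 5q ⇒ q = - \frac{25}{16}.
General: b(n) = A·(5)^n - \frac{5 n}{4} - \frac{25}{16}.
Apply b(0) = -8: A - \frac{25}{16} = -8 ⇒ A = - \frac{103}{16}.
So b(n) = - \frac{103 \cdot 5^{n}}{16} - \frac{5 n}{4} - \frac{25}{16}.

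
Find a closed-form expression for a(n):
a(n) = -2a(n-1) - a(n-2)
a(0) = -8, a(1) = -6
Characteristic equation: x² + 2x + 1 = 0, which is (x - (-1))².
Repeated root r = -1.
General solution: a(n) = (A + Bn)·(-1)^n.
From a(0) = -8: A = -8.
From a(1) = -6: (A + B)·(-1) = -6 ⇒ B = 14.
So a(n) = \left(14 n - 8\right) \cdot (-1)^n.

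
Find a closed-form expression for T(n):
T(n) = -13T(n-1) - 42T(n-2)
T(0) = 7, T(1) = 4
Characteristic equation: x² + 13x + 42 = 0, which factors as (x - (-6))(x - (-7)) = 0.
Roots r₁ = -6, r₂ = -7 (distinct).
General solution: T(n) = A·(-6)^n + B·(-7)^n.
From T(0) = 7: A + B = 7.
From T(1) = 4: -6A - 7B = 4.
Solving: A = 53, B = -46.
So T(n) = 53 \left(-6\right)^{n} - 46 \left(-7\right)^{n}.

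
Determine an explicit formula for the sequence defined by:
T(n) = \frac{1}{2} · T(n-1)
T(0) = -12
Pure geometric recurrence with ratio \frac{1}{2}.
By induction T(n) = T(0) · (\frac{1}{2})^n = - 12 \cdot 2^{- n}.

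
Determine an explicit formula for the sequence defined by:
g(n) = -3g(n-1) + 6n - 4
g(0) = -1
First-order linear with linear forcing.
Homogeneous solution: g_h(n) = A·(-3)^n.
Try particular g_p(n) = pn + q. Substituting:
  pn + q = -3(p(n-1) + q) + 6n - 4.
Matching the n-coefficient: p = -3p + 6 ⇒ p = \frac{3}{2}.
Matching constants: q = 3p - 3q - 4 ⇒ q = \frac{1}{8}.
General: g(n) = A·(-3)^n + \frac{3 n}{2} + \frac{1}{8}.
Apply g(0) = -1: A + \frac{1}{8} = -1 ⇒ A = - \frac{9}{8}.
So g(n) = - \frac{9 \left(-3\right)^{n}}{8} + \frac{3 n}{2} + \frac{1}{8}.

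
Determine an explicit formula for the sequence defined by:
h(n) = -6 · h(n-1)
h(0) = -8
Pure geometric recurrence with ratio -6.
By induction h(n) = h(0) · (-6)^n = - 8 \left(-6\right)^{n}.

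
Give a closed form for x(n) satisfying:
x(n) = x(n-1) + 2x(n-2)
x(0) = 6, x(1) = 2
Characteristic equation: x² - x - 2 = 0, which factors as (x - (2))(x - (-1)) = 0.
Roots r₁ = 2, r₂ = -1 (distinct).
General solution: x(n) = A·(2)^n + B·(-1)^n.
From x(0) = 6: A + B = 6.
From x(1) = 2: 2A - B = 2.
Solving: A = \frac{8}{3}, B = \frac{10}{3}.
So x(n) = \frac{10 \left(-1\right)^{n}}{3} + \frac{8 \cdot 2^{n}}{3}.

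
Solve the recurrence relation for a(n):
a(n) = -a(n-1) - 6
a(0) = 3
First-order linear non-homogeneous.
Homogeneous solution: a_h(n) = A·(-1)^n.
Try constant particular solution a_p = K: K = -K - 6 ⇒ K = -3.
General: a(n) = A·(-1)^n - 3.
Apply a(0) = 3: A - 3 = 3 ⇒ A = 6.
So a(n) = 6 \left(-1\right)^{n} - 3.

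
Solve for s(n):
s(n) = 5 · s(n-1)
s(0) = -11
Pure geometric recurrence with ratio 5.
By induction s(n) = s(0) · (5)^n = - 11 \cdot 5^{n}.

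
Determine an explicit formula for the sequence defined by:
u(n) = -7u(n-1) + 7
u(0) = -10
First-order linear non-homogeneous.
Homogeneous solution: u_h(n) = A·(-7)^n.
Try constant particular solution u_p = K: K = -7K + 7 ⇒ K = \frac{7}{8}.
General: u(n) = A·(-7)^n + \frac{7}{8}.
Apply u(0) = -10: A + \frac{7}{8} = -10 ⇒ A = - \frac{87}{8}.
So u(n) = \frac{7}{8} - \frac{87 \left(-7\right)^{n}}{8}.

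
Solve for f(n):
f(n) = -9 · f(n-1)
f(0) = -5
Pure geometric recurrence with ratio -9.
By induction f(n) = f(0) · (-9)^n = - 5 \left(-9\right)^{n}.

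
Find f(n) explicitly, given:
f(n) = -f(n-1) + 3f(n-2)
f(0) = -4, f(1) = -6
Characteristic equation: x² + x - 3 = 0.
Discriminant Δ = (-1)² + 4·(3) = 13.
Roots r₁,₂ = (-1 ± √13)/2, so r₁ = - \frac{1}{2} + \frac{\sqrt{13}}{2}, r₂ = - \frac{\sqrt{13}}{2} - \frac{1}{2}.
General solution: f(n) = A·r₁^n + B·r₂^n.
From the initial conditions, A + B = -4 and r₁A + r₂B = -6.
Since r₁ - r₂ = √13: A = (-6 - (-4)r₂)/√13 = - \frac{8 \sqrt{13}}{13} - 2, and B = -4 - A = -2 + \frac{8 \sqrt{13}}{13}.
So f(n) = \left(- \frac{8 \sqrt{13}}{13} - 2\right)\left(- \frac{1}{2} + \frac{\sqrt{13}}{2}\right)^n + \left(-2 + \frac{8 \sqrt{13}}{13}\right)\left(- \frac{\sqrt{13}}{2} - \frac{1}{2}\right)^n.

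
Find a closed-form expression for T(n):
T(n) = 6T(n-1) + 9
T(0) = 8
First-order linear non-homogeneous.
Homogeneous solution: T_h(n) = A·(6)^n.
Try constant particular solution T_p = K: K = 6K + 9 ⇒ K = - \frac{9}{5}.
General: T(n) = A·(6)^n - \frac{9}{5}.
Apply T(0) = 8: A - \frac{9}{5} = 8 ⇒ A = \frac{49}{5}.
So T(n) = \frac{49 \cdot 6^{n}}{5} - \frac{9}{5}.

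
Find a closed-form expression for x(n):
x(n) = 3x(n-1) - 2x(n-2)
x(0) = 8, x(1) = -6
Characteristic equation: x² - 3x + 2 = 0, which factors as (x - (2))(x - (1)) = 0.
Roots r₁ = 2, r₂ = 1 (distinct).
General solution: x(n) = A·(2)^n + B·(1)^n.
From x(0) = 8: A + B = 8.
From x(1) = -6: 2A + B = -6.
Solving: A = -14, B = 22.
So x(n) = 22 - 14 \cdot 2^{n}.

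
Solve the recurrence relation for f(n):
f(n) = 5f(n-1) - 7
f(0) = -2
First-order linear non-homogeneous.
Homogeneous solution: f_h(n) = A·(5)^n.
Try constant particular solution f_p = K: K = 5K - 7 ⇒ K = \frac{7}{4}.
General: f(n) = A·(5)^n + \frac{7}{4}.
Apply f(0) = -2: A + \frac{7}{4} = -2 ⇒ A = - \frac{15}{4}.
So f(n) = \frac{7}{4} - \frac{15 \cdot 5^{n}}{4}.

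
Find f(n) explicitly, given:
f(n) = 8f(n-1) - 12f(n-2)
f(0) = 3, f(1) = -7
Characteristic equation: x² - 8x + 12 = 0, which factors as (x - (6))(x - (2)) = 0.
Roots r₁ = 6, r₂ = 2 (distinct).
General solution: f(n) = A·(6)^n + B·(2)^n.
From f(0) = 3: A + B = 3.
From f(1) = -7: 6A + 2B = -7.
Solving: A = - \frac{13}{4}, B = \frac{25}{4}.
So f(n) = \frac{25 \cdot 2^{n}}{4} - \frac{13 \cdot 6^{n}}{4}.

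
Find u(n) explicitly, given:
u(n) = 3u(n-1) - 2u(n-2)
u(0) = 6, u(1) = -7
Characteristic equation: x² - 3x + 2 = 0, which factors as (x - (2))(x - (1)) = 0.
Roots r₁ = 2, r₂ = 1 (distinct).
General solution: u(n) = A·(2)^n + B·(1)^n.
From u(0) = 6: A + B = 6.
From u(1) = -7: 2A + B = -7.
Solving: A = -13, B = 19.
So u(n) = 19 - 13 \cdot 2^{n}.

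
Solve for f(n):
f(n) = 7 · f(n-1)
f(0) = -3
Pure geometric recurrence with ratio 7.
By induction f(n) = f(0) · (7)^n = - 3 \cdot 7^{n}.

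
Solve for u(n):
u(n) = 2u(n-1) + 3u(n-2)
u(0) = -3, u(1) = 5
Characteristic equation: x² - 2x - 3 = 0, which factors as (x - (-1))(x - (3)) = 0.
Roots r₁ = -1, r₂ = 3 (distinct).
General solution: u(n) = A·(-1)^n + B·(3)^n.
From u(0) = -3: A + B = -3.
From u(1) = 5: -A + 3B = 5.
Solving: A = - \frac{7}{2}, B = \frac{1}{2}.
So u(n) = - \frac{7 \left(-1\right)^{n}}{2} + \frac{3^{n}}{2}.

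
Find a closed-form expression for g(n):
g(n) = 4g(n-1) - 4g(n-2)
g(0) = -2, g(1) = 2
Characteristic equation: x² - 4x + 4 = 0, which is (x - (2))².
Repeated root r = 2.
General solution: g(n) = (A + Bn)·(2)^n.
From g(0) = -2: A = -2.
From g(1) = 2: (A + B)·(2) = 2 ⇒ B = 3.
So g(n) = \left(3 n - 2\right) \cdot (2)^n.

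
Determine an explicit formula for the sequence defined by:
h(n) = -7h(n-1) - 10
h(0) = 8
First-order linear non-homogeneous.
Homogeneous solution: h_h(n) = A·(-7)^n.
Try constant particular solution h_p = K: K = -7K - 10 ⇒ K = - \frac{5}{4}.
General: h(n) = A·(-7)^n - \frac{5}{4}.
Apply h(0) = 8: A - \frac{5}{4} = 8 ⇒ A = \frac{37}{4}.
So h(n) = \frac{37 \left(-7\right)^{n}}{4} - \frac{5}{4}.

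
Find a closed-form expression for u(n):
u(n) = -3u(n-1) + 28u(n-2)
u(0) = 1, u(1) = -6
Characteristic equation: x² + 3x - 28 = 0, which factors as (x - (-7))(x - (4)) = 0.
Roots r₁ = -7, r₂ = 4 (distinct).
General solution: u(n) = A·(-7)^n + B·(4)^n.
From u(0) = 1: A + B = 1.
From u(1) = -6: -7A + 4B = -6.
Solving: A = \frac{10}{11}, B = \frac{1}{11}.
So u(n) = \frac{10 \left(-7\right)^{n}}{11} + \frac{4^{n}}{11}.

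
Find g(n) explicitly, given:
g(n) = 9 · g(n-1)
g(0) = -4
Pure geometric recurrence with ratio 9.
By induction g(n) = g(0) · (9)^n = - 4 \cdot 9^{n}.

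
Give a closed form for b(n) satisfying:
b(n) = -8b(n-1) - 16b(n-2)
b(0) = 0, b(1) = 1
Characteristic equation: x² + 8x + 16 = 0, which is (x - (-4))².
Repeated root r = -4.
General solution: b(n) = (A + Bn)·(-4)^n.
From b(0) = 0: A = 0.
From b(1) = 1: (A + B)·(-4) = 1 ⇒ B = - \frac{1}{4}.
So b(n) = \left(- \frac{n}{4}\right) \cdot (-4)^n.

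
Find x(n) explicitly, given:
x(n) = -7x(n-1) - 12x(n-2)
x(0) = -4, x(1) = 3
Characteristic equation: x² + 7x + 12 = 0, which factors as (x - (-3))(x - (-4)) = 0.
Roots r₁ = -3, r₂ = -4 (distinct).
General solution: x(n) = A·(-3)^n + B·(-4)^n.
From x(0) = -4: A + B = -4.
From x(1) = 3: -3A - 4B = 3.
Solving: A = -13, B = 9.
So x(n) = - 13 \left(-3\right)^{n} + 9 \left(-4\right)^{n}.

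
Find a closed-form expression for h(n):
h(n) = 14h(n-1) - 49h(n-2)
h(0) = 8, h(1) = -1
Characteristic equation: x² - 14x + 49 = 0, which is (x - (7))².
Repeated root r = 7.
General solution: h(n) = (A + Bn)·(7)^n.
From h(0) = 8: A = 8.
From h(1) = -1: (A + B)·(7) = -1 ⇒ B = - \frac{57}{7}.
So h(n) = \left(8 - \frac{57 n}{7}\right) \cdot (7)^n.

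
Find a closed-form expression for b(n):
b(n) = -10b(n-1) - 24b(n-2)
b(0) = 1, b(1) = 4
Characteristic equation: x² + 10x + 24 = 0, which factors as (x - (-6))(x - (-4)) = 0.
Roots r₁ = -6, r₂ = -4 (distinct).
General solution: b(n) = A·(-6)^n + B·(-4)^n.
From b(0) = 1: A + B = 1.
From b(1) = 4: -6A - 4B = 4.
Solving: A = -4, B = 5.
So b(n) = 5 \left(-4\right)^{n} - 4 \left(-6\right)^{n}.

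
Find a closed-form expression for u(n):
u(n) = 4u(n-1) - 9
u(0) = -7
First-order linear non-homogeneous.
Homogeneous solution: u_h(n) = A·(4)^n.
Try constant particular solution u_p = K: K = 4K - 9 ⇒ K = 3.
General: u(n) = A·(4)^n + 3.
Apply u(0) = -7: A + 3 = -7 ⇒ A = -10.
So u(n) = 3 - 10 \cdot 4^{n}.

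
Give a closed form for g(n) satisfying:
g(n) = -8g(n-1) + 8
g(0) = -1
First-order linear non-homogeneous.
Homogeneous solution: g_h(n) = A·(-8)^n.
Try constant particular solution g_p = K: K = -8K + 8 ⇒ K = \frac{8}{9}.
General: g(n) = A·(-8)^n + \frac{8}{9}.
Apply g(0) = -1: A + \frac{8}{9} = -1 ⇒ A = - \frac{17}{9}.
So g(n) = \frac{8}{9} - \frac{17 \left(-8\right)^{n}}{9}.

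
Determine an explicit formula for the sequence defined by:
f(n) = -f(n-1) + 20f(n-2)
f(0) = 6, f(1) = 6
Characteristic equation: x² + x - 20 = 0, which factors as (x - (-5))(x - (4)) = 0.
Roots r₁ = -5, r₂ = 4 (distinct).
General solution: f(n) = A·(-5)^n + B·(4)^n.
From f(0) = 6: A + B = 6.
From f(1) = 6: -5A + 4B = 6.
Solving: A = 2, B = 4.
So f(n) = 2 \left(-5\right)^{n} + 4 \cdot 4^{n}.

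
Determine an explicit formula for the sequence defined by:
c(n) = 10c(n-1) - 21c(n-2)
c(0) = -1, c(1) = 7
Characteristic equation: x² - 10x + 21 = 0, which factors as (x - (7))(x - (3)) = 0.
Roots r₁ = 7, r₂ = 3 (distinct).
General solution: c(n) = A·(7)^n + B·(3)^n.
From c(0) = -1: A + B = -1.
From c(1) = 7: 7A + 3B = 7.
Solving: A = \frac{5}{2}, B = - \frac{7}{2}.
So c(n) = - \frac{7 \cdot 3^{n}}{2} + \frac{5 \cdot 7^{n}}{2}.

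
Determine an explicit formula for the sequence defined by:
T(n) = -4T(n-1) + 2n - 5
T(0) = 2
First-order linear with linear forcing.
Homogeneous solution: T_h(n) = A·(-4)^n.
Try particular T_p(n) = pn + q. Substituting:
  pn + q = -4(p(n-1) + q) + 2n - 5.
Matching the n-coefficient: p = -4p + 2 ⇒ p = \frac{2}{5}.
Matching constants: q = 4p - 4q - 5 ⇒ q = - \frac{17}{25}.
General: T(n) = A·(-4)^n + \frac{2 n}{5} - \frac{17}{25}.
Apply T(0) = 2: A - \frac{17}{25} = 2 ⇒ A = \frac{67}{25}.
So T(n) = \frac{67 \left(-4\right)^{n}}{25} + \frac{2 n}{5} - \frac{17}{25}.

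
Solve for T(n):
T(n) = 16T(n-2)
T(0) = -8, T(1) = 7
Characteristic equation: x² - 16 = 0, which factors as (x - (4))(x - (-4)) = 0.
Roots r₁ = 4, r₂ = -4 (distinct).
General solution: T(n) = A·(4)^n + B·(-4)^n.
From T(0) = -8: A + B = -8.
From T(1) = 7: 4A - 4B = 7.
Solving: A = - \frac{25}{8}, B = - \frac{39}{8}.
So T(n) = - \frac{39 \left(-4\right)^{n}}{8} - \frac{25 \cdot 4^{n}}{8}.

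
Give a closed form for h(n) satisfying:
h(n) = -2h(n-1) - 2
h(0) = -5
First-order linear non-homogeneous.
Homogeneous solution: h_h(n) = A·(-2)^n.
Try constant particular solution h_p = K: K = -2K - 2 ⇒ K = - \frac{2}{3}.
General: h(n) = A·(-2)^n - \frac{2}{3}.
Apply h(0) = -5: A - \frac{2}{3} = -5 ⇒ A = - \frac{13}{3}.
So h(n) = - \frac{13 \left(-2\right)^{n}}{3} - \frac{2}{3}.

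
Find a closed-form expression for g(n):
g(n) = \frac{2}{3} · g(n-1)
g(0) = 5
Pure geometric recurrence with ratio \frac{2}{3}.
By induction g(n) = g(0) · (\frac{2}{3})^n = 5 \left(\frac{2}{3}\right)^{n}.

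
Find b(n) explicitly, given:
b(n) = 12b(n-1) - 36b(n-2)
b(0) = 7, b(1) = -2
Characteristic equation: x² - 12x + 36 = 0, which is (x - (6))².
Repeated root r = 6.
General solution: b(n) = (A + Bn)·(6)^n.
From b(0) = 7: A = 7.
From b(1) = -2: (A + B)·(6) = -2 ⇒ B = - \frac{22}{3}.
So b(n) = \left(7 - \frac{22 n}{3}\right) \cdot (6)^n.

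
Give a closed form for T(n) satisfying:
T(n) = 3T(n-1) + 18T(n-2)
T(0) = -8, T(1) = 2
Characteristic equation: x² - 3x - 18 = 0, which factors as (x - (-3))(x - (6)) = 0.
Roots r₁ = -3, r₂ = 6 (distinct).
General solution: T(n) = A·(-3)^n + B·(6)^n.
From T(0) = -8: A + B = -8.
From T(1) = 2: -3A + 6B = 2.
Solving: A = - \frac{50}{9}, B = - \frac{22}{9}.
So T(n) = - \frac{50 \left(-3\right)^{n}}{9} - \frac{22 \cdot 6^{n}}{9}.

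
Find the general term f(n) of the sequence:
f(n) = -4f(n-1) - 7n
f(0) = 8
First-order linear with linear forcing.
Homogeneous solution: f_h(n) = A·(-4)^n.
Try particular f_p(n) = pn + q. Substituting:
  pn + q = -4(p(n-1) + q) - 7n.
Matching the n-coefficient: p = -4p - 7 ⇒ p = - \frac{7}{5}.
Matching constants: q = 4p - 4q ⇒ q = - \frac{28}{25}.
General: f(n) = A·(-4)^n - \frac{7 n}{5} - \frac{28}{25}.
Apply f(0) = 8: A - \frac{28}{25} = 8 ⇒ A = \frac{228}{25}.
So f(n) = \frac{228 \left(-4\right)^{n}}{25} - \frac{7 n}{5} - \frac{28}{25}.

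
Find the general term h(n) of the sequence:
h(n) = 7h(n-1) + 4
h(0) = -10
First-order linear non-homogeneous.
Homogeneous solution: h_h(n) = A·(7)^n.
Try constant particular solution h_p = K: K = 7K + 4 ⇒ K = - \frac{2}{3}.
General: h(n) = A·(7)^n - \frac{2}{3}.
Apply h(0) = -10: A - \frac{2}{3} = -10 ⇒ A = - \frac{28}{3}.
So h(n) = - \frac{28 \cdot 7^{n}}{3} - \frac{2}{3}.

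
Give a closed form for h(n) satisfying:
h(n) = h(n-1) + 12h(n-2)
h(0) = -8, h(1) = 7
Characteristic equation: x² - x - 12 = 0, which factors as (x - (-3))(x - (4)) = 0.
Roots r₁ = -3, r₂ = 4 (distinct).
General solution: h(n) = A·(-3)^n + B·(4)^n.
From h(0) = -8: A + B = -8.
From h(1) = 7: -3A + 4B = 7.
Solving: A = - \frac{39}{7}, B = - \frac{17}{7}.
So h(n) = - \frac{39 \left(-3\right)^{n}}{7} - \frac{17 \cdot 4^{n}}{7}.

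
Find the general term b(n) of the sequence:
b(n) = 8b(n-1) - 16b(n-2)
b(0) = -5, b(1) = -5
Characteristic equation: x² - 8x + 16 = 0, which is (x - (4))².
Repeated root r = 4.
General solution: b(n) = (A + Bn)·(4)^n.
From b(0) = -5: A = -5.
From b(1) = -5: (A + B)·(4) = -5 ⇒ B = \frac{15}{4}.
So b(n) = \left(\frac{15 n}{4} - 5\right) \cdot (4)^n.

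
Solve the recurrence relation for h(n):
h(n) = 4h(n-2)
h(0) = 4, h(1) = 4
Characteristic equation: x² - 4 = 0, which factors as (x - (2))(x - (-2)) = 0.
Roots r₁ = 2, r₂ = -2 (distinct).
General solution: h(n) = A·(2)^n + B·(-2)^n.
From h(0) = 4: A + B = 4.
From h(1) = 4: 2A - 2B = 4.
Solving: A = 3, B = 1.
So h(n) = \left(-2\right)^{n} + 3 \cdot 2^{n}.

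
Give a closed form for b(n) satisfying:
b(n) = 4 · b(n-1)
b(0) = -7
Pure geometric recurrence with ratio 4.
By induction b(n) = b(0) · (4)^n = - 7 \cdot 4^{n}.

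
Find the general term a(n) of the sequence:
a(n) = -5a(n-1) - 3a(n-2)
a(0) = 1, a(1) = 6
Characteristic equation: x² + 5x + 3 = 0.
Discriminant Δ = (-5)² + 4·(-3) = 13.
Roots r₁,₂ = (-5 ± √13)/2, so r₁ = - \frac{5}{2} + \frac{\sqrt{13}}{2}, r₂ = - \frac{5}{2} - \frac{\sqrt{13}}{2}.
General solution: a(n) = A·r₁^n + B·r₂^n.
From the initial conditions, A + B = 1 and r₁A + r₂B = 6.
Since r₁ - r₂ = √13: A = (6 - (1)r₂)/√13 = \frac{1}{2} + \frac{17 \sqrt{13}}{26}, and B = 1 - A = \frac{1}{2} - \frac{17 \sqrt{13}}{26}.
So a(n) = \left(\frac{1}{2} + \frac{17 \sqrt{13}}{26}\right)\left(- \frac{5}{2} + \frac{\sqrt{13}}{2}\right)^n + \left(\frac{1}{2} - \frac{17 \sqrt{13}}{26}\right)\left(- \frac{5}{2} - \frac{\sqrt{13}}{2}\right)^n.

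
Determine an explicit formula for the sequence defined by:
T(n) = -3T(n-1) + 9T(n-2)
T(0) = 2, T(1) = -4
Characteristic equation: x² + 3x - 9 = 0.
Discriminant Δ = (-3)² + 4·(9) = 45.
Roots r₁,₂ = (-3 ± √45)/2, so r₁ = - \frac{3}{2} + \frac{3 \sqrt{5}}{2}, r₂ = - \frac{3 \sqrt{5}}{2} - \frac{3}{2}.
General solution: T(n) = A·r₁^n + B·r₂^n.
From the initial conditions, A + B = 2 and r₁A + r₂B = -4.
Since r₁ - r₂ = √45: A = (-4 - (2)r₂)/√45 = 1 - \frac{\sqrt{5}}{15}, and B = 2 - A = \frac{\sqrt{5}}{15} + 1.
So T(n) = \left(1 - \frac{\sqrt{5}}{15}\right)\left(- \frac{3}{2} + \frac{3 \sqrt{5}}{2}\right)^n + \left(\frac{\sqrt{5}}{15} + 1\right)\left(- \frac{3 \sqrt{5}}{2} - \frac{3}{2}\right)^n.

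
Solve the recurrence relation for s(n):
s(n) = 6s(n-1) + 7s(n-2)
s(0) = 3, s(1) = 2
Characteristic equation: x² - 6x - 7 = 0, which factors as (x - (-1))(x - (7)) = 0.
Roots r₁ = -1, r₂ = 7 (distinct).
General solution: s(n) = A·(-1)^n + B·(7)^n.
From s(0) = 3: A + B = 3.
From s(1) = 2: -A + 7B = 2.
Solving: A = \frac{19}{8}, B = \frac{5}{8}.
So s(n) = \frac{19 \left(-1\right)^{n}}{8} + \frac{5 \cdot 7^{n}}{8}.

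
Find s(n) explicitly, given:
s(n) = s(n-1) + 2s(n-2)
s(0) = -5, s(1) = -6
Characteristic equation: x² - x - 2 = 0, which factors as (x - (-1))(x - (2)) = 0.
Roots r₁ = -1, r₂ = 2 (distinct).
General solution: s(n) = A·(-1)^n + B·(2)^n.
From s(0) = -5: A + B = -5.
From s(1) = -6: -A + 2B = -6.
Solving: A = - \frac{4}{3}, B = - \frac{11}{3}.
So s(n) = - \frac{4 \left(-1\right)^{n}}{3} - \frac{11 \cdot 2^{n}}{3}.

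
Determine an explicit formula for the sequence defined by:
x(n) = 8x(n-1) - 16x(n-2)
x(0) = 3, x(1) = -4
Characteristic equation: x² - 8x + 16 = 0, which is (x - (4))².
Repeated root r = 4.
General solution: x(n) = (A + Bn)·(4)^n.
From x(0) = 3: A = 3.
From x(1) = -4: (A + B)·(4) = -4 ⇒ B = -4.
So x(n) = \left(3 - 4 n\right) \cdot (4)^n.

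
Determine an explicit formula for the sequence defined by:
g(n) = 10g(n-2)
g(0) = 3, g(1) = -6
Characteristic equation: x² - 10 = 0.
Discriminant Δ = (0)² + 4·(10) = 40.
Roots r₁,₂ = (0 ± √40)/2, so r₁ = \sqrt{10}, r₂ = - \sqrt{10}.
General solution: g(n) = A·r₁^n + B·r₂^n.
From the initial conditions, A + B = 3 and r₁A + r₂B = -6.
Since r₁ - r₂ = √40: A = (-6 - (3)r₂)/√40 = \frac{3}{2} - \frac{3 \sqrt{10}}{10}, and B = 3 - A = \frac{3 \sqrt{10}}{10} + \frac{3}{2}.
So g(n) = \left(\frac{3}{2} - \frac{3 \sqrt{10}}{10}\right)\left(\sqrt{10}\right)^n + \left(\frac{3 \sqrt{10}}{10} + \frac{3}{2}\right)\left(- \sqrt{10}\right)^n.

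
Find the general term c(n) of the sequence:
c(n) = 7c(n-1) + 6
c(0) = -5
First-order linear non-homogeneous.
Homogeneous solution: c_h(n) = A·(7)^n.
Try constant particular solution c_p = K: K = 7K + 6 ⇒ K = -1.
General: c(n) = A·(7)^n - 1.
Apply c(0) = -5: A - 1 = -5 ⇒ A = -4.
So c(n) = - 4 \cdot 7^{n} - 1.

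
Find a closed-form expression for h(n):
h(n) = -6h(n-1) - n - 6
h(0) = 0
First-order linear with linear forcing.
Homogeneous solution: h_h(n) = A·(-6)^n.
Try particular h_p(n) = pn + q. Substituting:
  pn + q = -6(p(n-1) + q) - n - 6.
Matching the n-coefficient: p = -6p - 1 ⇒ p = - \frac{1}{7}.
Matching constants: q = 6p - 6q - 6 ⇒ q = - \frac{48}{49}.
General: h(n) = A·(-6)^n - \frac{n}{7} - \frac{48}{49}.
Apply h(0) = 0: A - \frac{48}{49} = 0 ⇒ A = \frac{48}{49}.
So h(n) = \frac{48 \left(-6\right)^{n}}{49} - \frac{n}{7} - \frac{48}{49}.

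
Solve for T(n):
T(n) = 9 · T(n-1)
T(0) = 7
Pure geometric recurrence with ratio 9.
By induction T(n) = T(0) · (9)^n = 7 \cdot 9^{n}.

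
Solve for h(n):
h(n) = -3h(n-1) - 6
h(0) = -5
First-order linear non-homogeneous.
Homogeneous solution: h_h(n) = A·(-3)^n.
Try constant particular solution h_p = K: K = -3K - 6 ⇒ K = - \frac{3}{2}.
General: h(n) = A·(-3)^n - \frac{3}{2}.
Apply h(0) = -5: A - \frac{3}{2} = -5 ⇒ A = - \frac{7}{2}.
So h(n) = - \frac{7 \left(-3\right)^{n}}{2} - \frac{3}{2}.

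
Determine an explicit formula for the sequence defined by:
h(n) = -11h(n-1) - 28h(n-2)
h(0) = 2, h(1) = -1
Characteristic equation: x² + 11x + 28 = 0, which factors as (x - (-7))(x - (-4)) = 0.
Roots r₁ = -7, r₂ = -4 (distinct).
General solution: h(n) = A·(-7)^n + B·(-4)^n.
From h(0) = 2: A + B = 2.
From h(1) = -1: -7A - 4B = -1.
Solving: A = - \frac{7}{3}, B = \frac{13}{3}.
So h(n) = \frac{13 \left(-4\right)^{n}}{3} - \frac{7 \left(-7\right)^{n}}{3}.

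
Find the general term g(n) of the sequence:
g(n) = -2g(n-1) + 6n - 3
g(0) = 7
First-order linear with linear forcing.
Homogeneous solution: g_h(n) = A·(-2)^n.
Try particular g_p(n) = pn + q. Substituting:
  pn + q = -2(p(n-1) + q) + 6n - 3.
Matching the n-coefficient: p = -2p + 6 ⇒ p = 2.
Matching constants: q = 2p - 2q - 3 ⇒ q = \frac{1}{3}.
General: g(n) = A·(-2)^n + 2 n + \frac{1}{3}.
Apply g(0) = 7: A + \frac{1}{3} = 7 ⇒ A = \frac{20}{3}.
So g(n) = \frac{20 \left(-2\right)^{n}}{3} + 2 n + \frac{1}{3}.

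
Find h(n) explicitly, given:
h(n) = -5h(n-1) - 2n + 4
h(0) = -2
First-order linear with linear forcing.
Homogeneous solution: h_h(n) = A·(-5)^n.
Try particular h_p(n) = pn + q. Substituting:
  pn + q = -5(p(n-1) + q) - 2n + 4.
Matching the n-coefficient: p = -5p - 2 ⇒ p = - \frac{1}{3}.
Matching constants: q = 5p - 5q + 4 ⇒ q = \frac{7}{18}.
General: h(n) = A·(-5)^n - \frac{n}{3} + \frac{7}{18}.
Apply h(0) = -2: A + \frac{7}{18} = -2 ⇒ A = - \frac{43}{18}.
So h(n) = - \frac{43 \left(-5\right)^{n}}{18} - \frac{n}{3} + \frac{7}{18}.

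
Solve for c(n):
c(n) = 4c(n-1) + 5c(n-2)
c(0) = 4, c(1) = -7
Characteristic equation: x² - 4x - 5 = 0, which factors as (x - (-1))(x - (5)) = 0.
Roots r₁ = -1, r₂ = 5 (distinct).
General solution: c(n) = A·(-1)^n + B·(5)^n.
From c(0) = 4: A + B = 4.
From c(1) = -7: -A + 5B = -7.
Solving: A = \frac{9}{2}, B = - \frac{1}{2}.
So c(n) = \frac{9 \left(-1\right)^{n}}{2} - \frac{5^{n}}{2}.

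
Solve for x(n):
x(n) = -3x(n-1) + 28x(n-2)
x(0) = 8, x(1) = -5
Characteristic equation: x² + 3x - 28 = 0, which factors as (x - (-7))(x - (4)) = 0.
Roots r₁ = -7, r₂ = 4 (distinct).
General solution: x(n) = A·(-7)^n + B·(4)^n.
From x(0) = 8: A + B = 8.
From x(1) = -5: -7A + 4B = -5.
Solving: A = \frac{37}{11}, B = \frac{51}{11}.
So x(n) = \frac{37 \left(-7\right)^{n}}{11} + \frac{51 \cdot 4^{n}}{11}.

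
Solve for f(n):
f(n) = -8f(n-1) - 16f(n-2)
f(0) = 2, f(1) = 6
Characteristic equation: x² + 8x + 16 = 0, which is (x - (-4))².
Repeated root r = -4.
General solution: f(n) = (A + Bn)·(-4)^n.
From f(0) = 2: A = 2.
From f(1) = 6: (A + B)·(-4) = 6 ⇒ B = - \frac{7}{2}.
So f(n) = \left(2 - \frac{7 n}{2}\right) \cdot (-4)^n.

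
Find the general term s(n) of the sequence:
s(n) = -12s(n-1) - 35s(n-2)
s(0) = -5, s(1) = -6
Characteristic equation: x² + 12x + 35 = 0, which factors as (x - (-5))(x - (-7)) = 0.
Roots r₁ = -5, r₂ = -7 (distinct).
General solution: s(n) = A·(-5)^n + B·(-7)^n.
From s(0) = -5: A + B = -5.
From s(1) = -6: -5A - 7B = -6.
Solving: A = - \frac{41}{2}, B = \frac{31}{2}.
So s(n) = - \frac{41 \left(-5\right)^{n}}{2} + \frac{31 \left(-7\right)^{n}}{2}.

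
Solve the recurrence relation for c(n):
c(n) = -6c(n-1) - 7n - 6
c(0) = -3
First-order linear with linear forcing.
Homogeneous solution: c_h(n) = A·(-6)^n.
Try particular c_p(n) = pn + q. Substituting:
  pn + q = -6(p(n-1) + q) - 7n - 6.
Matching the n-coefficient: p = -6p - 7 ⇒ p = -1.
Matching constants: q = 6p - 6q - 6 ⇒ q = - \frac{12}{7}.
General: c(n) = A·(-6)^n - n - \frac{12}{7}.
Apply c(0) = -3: A - \frac{12}{7} = -3 ⇒ A = - \frac{9}{7}.
So c(n) = - \frac{9 \left(-6\right)^{n}}{7} - n - \frac{12}{7}.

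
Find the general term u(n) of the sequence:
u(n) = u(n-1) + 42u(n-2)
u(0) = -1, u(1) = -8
Characteristic equation: x² - x - 42 = 0, which factors as (x - (7))(x - (-6)) = 0.
Roots r₁ = 7, r₂ = -6 (distinct).
General solution: u(n) = A·(7)^n + B·(-6)^n.
From u(0) = -1: A + B = -1.
From u(1) = -8: 7A - 6B = -8.
Solving: A = - \frac{14}{13}, B = \frac{1}{13}.
So u(n) = \frac{\left(-6\right)^{n}}{13} - \frac{14 \cdot 7^{n}}{13}.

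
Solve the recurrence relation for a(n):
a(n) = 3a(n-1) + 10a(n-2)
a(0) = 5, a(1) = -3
Characteristic equation: x² - 3x - 10 = 0, which factors as (x - (-2))(x - (5)) = 0.
Roots r₁ = -2, r₂ = 5 (distinct).
General solution: a(n) = A·(-2)^n + B·(5)^n.
From a(0) = 5: A + B = 5.
From a(1) = -3: -2A + 5B = -3.
Solving: A = 4, B = 1.
So a(n) = 4 \left(-2\right)^{n} + 5^{n}.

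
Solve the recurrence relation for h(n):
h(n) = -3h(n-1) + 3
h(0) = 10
First-order linear non-homogeneous.
Homogeneous solution: h_h(n) = A·(-3)^n.
Try constant particular solution h_p = K: K = -3K + 3 ⇒ K = \frac{3}{4}.
General: h(n) = A·(-3)^n + \frac{3}{4}.
Apply h(0) = 10: A + \frac{3}{4} = 10 ⇒ A = \frac{37}{4}.
So h(n) = \frac{37 \left(-3\right)^{n}}{4} + \frac{3}{4}.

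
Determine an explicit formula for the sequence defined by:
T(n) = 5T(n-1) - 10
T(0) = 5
First-order linear non-homogeneous.
Homogeneous solution: T_h(n) = A·(5)^n.
Try constant particular solution T_p = K: K = 5K - 10 ⇒ K = \frac{5}{2}.
General: T(n) = A·(5)^n + \frac{5}{2}.
Apply T(0) = 5: A + \frac{5}{2} = 5 ⇒ A = \frac{5}{2}.
So T(n) = \frac{5 \cdot 5^{n}}{2} + \frac{5}{2}.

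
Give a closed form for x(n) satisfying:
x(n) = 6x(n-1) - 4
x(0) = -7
First-order linear non-homogeneous.
Homogeneous solution: x_h(n) = A·(6)^n.
Try constant particular solution x_p = K: K = 6K - 4 ⇒ K = \frac{4}{5}.
General: x(n) = A·(6)^n + \frac{4}{5}.
Apply x(0) = -7: A + \frac{4}{5} = -7 ⇒ A = - \frac{39}{5}.
So x(n) = \frac{4}{5} - \frac{39 \cdot 6^{n}}{5}.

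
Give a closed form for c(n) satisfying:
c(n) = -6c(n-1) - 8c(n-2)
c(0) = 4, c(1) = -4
Characteristic equation: x² + 6x + 8 = 0, which factors as (x - (-4))(x - (-2)) = 0.
Roots r₁ = -4, r₂ = -2 (distinct).
General solution: c(n) = A·(-4)^n + B·(-2)^n.
From c(0) = 4: A + B = 4.
From c(1) = -4: -4A - 2B = -4.
Solving: A = -2, B = 6.
So c(n) = 6 \left(-2\right)^{n} - 2 \left(-4\right)^{n}.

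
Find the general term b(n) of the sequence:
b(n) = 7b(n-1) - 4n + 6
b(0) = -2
First-order linear with linear forcing.
Homogeneous solution: b_h(n) = A·(7)^n.
Try particular b_p(n) = pn + q. Substituting:
  pn + q = 7(p(n-1) + q) - 4n + 6.
Matching the n-coefficient: p = 7p - 4 ⇒ p = \frac{2}{3}.
Matching constants: q = -7p + 7q + 6 ⇒ q = - \frac{2}{9}.
General: b(n) = A·(7)^n + \frac{2 n}{3} - \frac{2}{9}.
Apply b(0) = -2: A - \frac{2}{9} = -2 ⇒ A = - \frac{16}{9}.
So b(n) = - \frac{16 \cdot 7^{n}}{9} + \frac{2 n}{3} - \frac{2}{9}.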